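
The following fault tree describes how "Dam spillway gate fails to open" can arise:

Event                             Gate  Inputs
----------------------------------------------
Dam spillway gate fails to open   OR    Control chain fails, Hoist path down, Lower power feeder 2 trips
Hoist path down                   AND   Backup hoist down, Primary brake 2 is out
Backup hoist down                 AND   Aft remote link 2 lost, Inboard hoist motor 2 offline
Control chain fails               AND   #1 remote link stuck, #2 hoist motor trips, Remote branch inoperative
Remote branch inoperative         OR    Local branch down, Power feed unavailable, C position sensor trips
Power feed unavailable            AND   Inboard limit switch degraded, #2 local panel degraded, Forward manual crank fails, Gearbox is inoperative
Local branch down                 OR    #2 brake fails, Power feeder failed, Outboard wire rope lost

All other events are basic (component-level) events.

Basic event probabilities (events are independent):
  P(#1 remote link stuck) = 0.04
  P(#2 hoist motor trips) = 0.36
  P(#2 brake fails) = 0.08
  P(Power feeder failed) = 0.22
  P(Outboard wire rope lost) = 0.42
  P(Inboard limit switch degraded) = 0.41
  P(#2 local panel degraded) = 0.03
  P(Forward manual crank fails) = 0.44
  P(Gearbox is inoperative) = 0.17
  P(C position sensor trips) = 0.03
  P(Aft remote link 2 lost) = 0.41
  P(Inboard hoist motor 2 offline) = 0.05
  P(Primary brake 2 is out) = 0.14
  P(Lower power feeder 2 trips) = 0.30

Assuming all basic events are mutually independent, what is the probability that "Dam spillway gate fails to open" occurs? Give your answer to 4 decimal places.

0.3080

P(Local branch down) [OR] = 1 − (1−0.08) × (1−0.22) × (1−0.42) = 0.583792
P(Power feed unavailable) [AND] = 0.41 × 0.03 × 0.44 × 0.17 = 0.000920
P(Remote branch inoperative) [OR] = 1 − (1−0.583792) × (1−0.000920) × (1−0.03) = 0.596650
P(Control chain fails) [AND] = 0.04 × 0.36 × 0.596650 = 0.008592
P(Backup hoist down) [AND] = 0.41 × 0.05 = 0.020500
P(Hoist path down) [AND] = 0.020500 × 0.14 = 0.002870
P(Dam spillway gate fails to open) [OR] = 1 − (1−0.008592) × (1−0.002870) × (1−0.30) = 0.308006
Rounded to 4 decimal places: P(Dam spillway gate fails to open) ≈ 0.3080.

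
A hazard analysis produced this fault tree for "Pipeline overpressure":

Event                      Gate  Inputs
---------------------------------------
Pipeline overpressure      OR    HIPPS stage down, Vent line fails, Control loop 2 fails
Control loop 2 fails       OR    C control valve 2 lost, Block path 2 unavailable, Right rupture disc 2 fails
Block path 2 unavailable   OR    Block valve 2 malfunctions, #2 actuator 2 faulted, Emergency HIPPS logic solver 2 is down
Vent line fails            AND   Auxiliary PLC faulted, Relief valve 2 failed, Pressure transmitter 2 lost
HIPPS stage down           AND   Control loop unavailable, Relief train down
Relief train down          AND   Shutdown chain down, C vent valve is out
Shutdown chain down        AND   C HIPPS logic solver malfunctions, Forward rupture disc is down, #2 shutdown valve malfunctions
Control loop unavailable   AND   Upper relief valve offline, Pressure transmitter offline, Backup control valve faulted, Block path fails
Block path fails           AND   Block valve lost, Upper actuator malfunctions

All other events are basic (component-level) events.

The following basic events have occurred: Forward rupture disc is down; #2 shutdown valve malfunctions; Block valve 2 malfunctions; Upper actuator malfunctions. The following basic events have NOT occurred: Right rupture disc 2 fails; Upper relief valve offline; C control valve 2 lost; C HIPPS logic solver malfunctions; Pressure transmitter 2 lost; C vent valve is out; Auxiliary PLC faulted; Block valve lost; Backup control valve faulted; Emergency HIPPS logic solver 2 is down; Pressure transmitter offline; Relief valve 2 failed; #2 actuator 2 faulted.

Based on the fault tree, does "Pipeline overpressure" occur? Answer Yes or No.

Block path fails [AND]: Block valve lost=not, Upper actuator malfunctions=occurs → not all inputs occur → does not occur.
Control loop unavailable [AND]: Upper relief valve offline=not, Pressure transmitter offline=not, Backup control valve faulted=not, Block path fails=not → not all inputs occur → does not occur.
Shutdown chain down [AND]: C HIPPS logic solver malfunctions=not, Forward rupture disc is down=occurs, #2 shutdown valve malfunctions=occurs → not all inputs occur → does not occur.
Relief train down [AND]: Shutdown chain down=not, C vent valve is out=not → not all inputs occur → does not occur.
HIPPS stage down [AND]: Control loop unavailable=not, Relief train down=not → not all inputs occur → does not occur.
Vent line fails [AND]: Auxiliary PLC faulted=not, Relief valve 2 failed=not, Pressure transmitter 2 lost=not → not all inputs occur → does not occur.
Block path 2 unavailable [OR]: Block valve 2 malfunctions=occurs, #2 actuator 2 faulted=not, Emergency HIPPS logic solver 2 is down=not → at least one input occurs → occurs.
Control loop 2 fails [OR]: C control valve 2 lost=not, Block path 2 unavailable=occurs, Right rupture disc 2 fails=not → at least one input occurs → occurs.
Pipeline overpressure [OR]: HIPPS stage down=not, Vent line fails=not, Control loop 2 fails=occurs → at least one input occurs → occurs.

Yes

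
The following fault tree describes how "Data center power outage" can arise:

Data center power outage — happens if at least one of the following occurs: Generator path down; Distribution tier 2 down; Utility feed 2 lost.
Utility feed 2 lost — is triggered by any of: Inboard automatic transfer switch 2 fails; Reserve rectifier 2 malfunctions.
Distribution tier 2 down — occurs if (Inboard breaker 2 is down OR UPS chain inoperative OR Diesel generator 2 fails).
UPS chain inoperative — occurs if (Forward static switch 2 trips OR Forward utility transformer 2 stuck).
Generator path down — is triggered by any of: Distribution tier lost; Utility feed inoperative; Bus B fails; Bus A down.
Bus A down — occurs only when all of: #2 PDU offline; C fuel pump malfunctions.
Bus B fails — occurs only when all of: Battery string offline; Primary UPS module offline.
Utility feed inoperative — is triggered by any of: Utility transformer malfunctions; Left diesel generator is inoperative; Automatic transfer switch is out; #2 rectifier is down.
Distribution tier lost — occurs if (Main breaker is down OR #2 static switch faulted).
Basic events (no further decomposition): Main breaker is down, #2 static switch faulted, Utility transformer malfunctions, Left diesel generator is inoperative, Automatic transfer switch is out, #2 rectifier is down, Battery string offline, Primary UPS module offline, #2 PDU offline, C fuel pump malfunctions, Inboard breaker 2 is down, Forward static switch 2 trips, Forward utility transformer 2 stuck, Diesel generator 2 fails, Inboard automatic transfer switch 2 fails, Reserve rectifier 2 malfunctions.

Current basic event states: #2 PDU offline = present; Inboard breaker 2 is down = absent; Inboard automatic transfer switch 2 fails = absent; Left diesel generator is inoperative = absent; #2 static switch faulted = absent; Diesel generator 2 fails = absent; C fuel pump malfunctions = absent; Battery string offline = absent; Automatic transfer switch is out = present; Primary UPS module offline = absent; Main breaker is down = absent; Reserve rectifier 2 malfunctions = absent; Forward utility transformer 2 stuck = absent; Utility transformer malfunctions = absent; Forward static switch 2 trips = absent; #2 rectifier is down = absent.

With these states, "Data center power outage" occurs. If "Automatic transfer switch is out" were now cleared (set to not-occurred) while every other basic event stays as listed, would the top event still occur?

No

Counterfactual: set "Automatic transfer switch is out" to not occurred.
Distribution tier lost [OR]: Main breaker is down=not, #2 static switch faulted=not → no input occurs → does not occur.
Utility feed inoperative [OR]: Utility transformer malfunctions=not, Left diesel generator is inoperative=not, Automatic transfer switch is out=not, #2 rectifier is down=not → no input occurs → does not occur.
Bus B fails [AND]: Battery string offline=not, Primary UPS module offline=not → not all inputs occur → does not occur.
Bus A down [AND]: #2 PDU offline=occurs, C fuel pump malfunctions=not → not all inputs occur → does not occur.
Generator path down [OR]: Distribution tier lost=not, Utility feed inoperative=not, Bus B fails=not, Bus A down=not → no input occurs → does not occur.
UPS chain inoperative [OR]: Forward static switch 2 trips=not, Forward utility transformer 2 stuck=not → no input occurs → does not occur.
Distribution tier 2 down [OR]: Inboard breaker 2 is down=not, UPS chain inoperative=not, Diesel generator 2 fails=not → no input occurs → does not occur.
Utility feed 2 lost [OR]: Inboard automatic transfer switch 2 fails=not, Reserve rectifier 2 malfunctions=not → no input occurs → does not occur.
Data center power outage [OR]: Generator path down=not, Distribution tier 2 down=not, Utility feed 2 lost=not → no input occurs → does not occur.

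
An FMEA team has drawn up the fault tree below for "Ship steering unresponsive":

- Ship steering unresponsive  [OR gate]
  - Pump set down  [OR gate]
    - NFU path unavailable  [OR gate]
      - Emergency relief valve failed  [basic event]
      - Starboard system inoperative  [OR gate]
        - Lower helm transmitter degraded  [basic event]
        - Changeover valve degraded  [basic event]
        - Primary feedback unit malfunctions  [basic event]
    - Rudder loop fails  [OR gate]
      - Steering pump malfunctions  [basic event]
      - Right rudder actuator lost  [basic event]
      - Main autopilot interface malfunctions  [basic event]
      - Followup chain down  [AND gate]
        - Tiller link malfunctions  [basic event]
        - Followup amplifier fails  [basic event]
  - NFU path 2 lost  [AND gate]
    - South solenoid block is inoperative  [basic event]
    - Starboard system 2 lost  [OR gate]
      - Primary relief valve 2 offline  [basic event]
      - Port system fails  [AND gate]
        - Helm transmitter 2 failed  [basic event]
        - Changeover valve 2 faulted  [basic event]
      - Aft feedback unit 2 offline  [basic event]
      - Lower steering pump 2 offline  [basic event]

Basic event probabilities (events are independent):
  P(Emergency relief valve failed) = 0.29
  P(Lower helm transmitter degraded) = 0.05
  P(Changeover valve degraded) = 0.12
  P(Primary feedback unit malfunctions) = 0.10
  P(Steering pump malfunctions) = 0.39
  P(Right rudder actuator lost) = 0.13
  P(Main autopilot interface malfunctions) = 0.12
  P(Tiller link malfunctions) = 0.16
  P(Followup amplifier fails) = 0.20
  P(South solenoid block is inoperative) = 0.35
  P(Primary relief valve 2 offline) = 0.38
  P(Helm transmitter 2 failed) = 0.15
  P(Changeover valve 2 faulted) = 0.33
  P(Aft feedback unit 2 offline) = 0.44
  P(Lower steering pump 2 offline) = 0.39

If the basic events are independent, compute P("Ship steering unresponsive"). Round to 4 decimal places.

0.8260

P(Starboard system inoperative) [OR] = 1 − (1−0.05) × (1−0.12) × (1−0.10) = 0.247600
P(NFU path unavailable) [OR] = 1 − (1−0.29) × (1−0.247600) = 0.465796
P(Followup chain down) [AND] = 0.16 × 0.20 = 0.032000
P(Rudder loop fails) [OR] = 1 − (1−0.39) × (1−0.13) × (1−0.12) × (1−0.032000) = 0.547929
P(Pump set down) [OR] = 1 − (1−0.465796) × (1−0.547929) = 0.758502
P(Port system fails) [AND] = 0.15 × 0.33 = 0.049500
P(Starboard system 2 lost) [OR] = 1 − (1−0.38) × (1−0.049500) × (1−0.44) × (1−0.39) = 0.798692
P(NFU path 2 lost) [AND] = 0.35 × 0.798692 = 0.279542
P(Ship steering unresponsive) [OR] = 1 − (1−0.758502) × (1−0.279542) = 0.826011
Rounded to 4 decimal places: P(Ship steering unresponsive) ≈ 0.8260.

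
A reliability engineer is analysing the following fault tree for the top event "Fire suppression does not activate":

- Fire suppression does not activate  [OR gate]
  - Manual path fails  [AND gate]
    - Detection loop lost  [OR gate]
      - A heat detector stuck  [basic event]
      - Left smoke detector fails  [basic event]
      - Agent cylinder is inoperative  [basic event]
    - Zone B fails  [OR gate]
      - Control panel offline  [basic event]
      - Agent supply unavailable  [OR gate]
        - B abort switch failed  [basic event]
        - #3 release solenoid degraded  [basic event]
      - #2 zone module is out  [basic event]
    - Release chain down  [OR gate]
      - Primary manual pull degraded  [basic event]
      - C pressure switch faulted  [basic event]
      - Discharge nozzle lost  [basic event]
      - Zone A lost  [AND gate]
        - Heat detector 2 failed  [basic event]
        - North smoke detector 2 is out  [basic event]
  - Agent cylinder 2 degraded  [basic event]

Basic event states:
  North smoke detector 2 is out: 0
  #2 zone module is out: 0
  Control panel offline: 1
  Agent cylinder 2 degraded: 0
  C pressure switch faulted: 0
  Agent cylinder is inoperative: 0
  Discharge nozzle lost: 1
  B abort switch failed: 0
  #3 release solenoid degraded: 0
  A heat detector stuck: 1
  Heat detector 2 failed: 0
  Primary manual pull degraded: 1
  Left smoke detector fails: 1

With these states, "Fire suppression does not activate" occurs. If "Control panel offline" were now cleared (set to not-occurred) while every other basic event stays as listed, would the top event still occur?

Counterfactual: set "Control panel offline" to not occurred.
Detection loop lost [OR]: A heat detector stuck=occurs, Left smoke detector fails=occurs, Agent cylinder is inoperative=not → at least one input occurs → occurs.
Agent supply unavailable [OR]: B abort switch failed=not, #3 release solenoid degraded=not → no input occurs → does not occur.
Zone B fails [OR]: Control panel offline=not, Agent supply unavailable=not, #2 zone module is out=not → no input occurs → does not occur.
Zone A lost [AND]: Heat detector 2 failed=not, North smoke detector 2 is out=not → not all inputs occur → does not occur.
Release chain down [OR]: Primary manual pull degraded=occurs, C pressure switch faulted=not, Discharge nozzle lost=occurs, Zone A lost=not → at least one input occurs → occurs.
Manual path fails [AND]: Detection loop lost=occurs, Zone B fails=not, Release chain down=occurs → not all inputs occur → does not occur.
Fire suppression does not activate [OR]: Manual path fails=not, Agent cylinder 2 degraded=not → no input occurs → does not occur.

No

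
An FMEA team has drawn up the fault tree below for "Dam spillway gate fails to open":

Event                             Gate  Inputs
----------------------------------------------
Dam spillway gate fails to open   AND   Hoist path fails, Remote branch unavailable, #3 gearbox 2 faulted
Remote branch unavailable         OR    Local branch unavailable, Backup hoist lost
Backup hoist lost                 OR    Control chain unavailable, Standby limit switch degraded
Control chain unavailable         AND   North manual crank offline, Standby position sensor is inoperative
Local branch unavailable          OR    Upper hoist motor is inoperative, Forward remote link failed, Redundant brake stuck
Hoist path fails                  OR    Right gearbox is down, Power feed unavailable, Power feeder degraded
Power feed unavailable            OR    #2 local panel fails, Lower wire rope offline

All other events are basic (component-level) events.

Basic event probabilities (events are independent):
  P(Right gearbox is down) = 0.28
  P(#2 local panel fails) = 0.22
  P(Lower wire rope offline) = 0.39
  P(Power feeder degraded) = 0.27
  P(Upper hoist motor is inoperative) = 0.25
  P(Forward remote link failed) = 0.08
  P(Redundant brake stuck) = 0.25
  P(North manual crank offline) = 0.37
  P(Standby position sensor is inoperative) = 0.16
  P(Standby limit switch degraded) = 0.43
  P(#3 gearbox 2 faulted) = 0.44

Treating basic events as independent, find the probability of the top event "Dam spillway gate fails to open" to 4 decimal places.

P(Power feed unavailable) [OR] = 1 − (1−0.22) × (1−0.39) = 0.524200
P(Hoist path fails) [OR] = 1 − (1−0.28) × (1−0.524200) × (1−0.27) = 0.749920
P(Local branch unavailable) [OR] = 1 − (1−0.25) × (1−0.08) × (1−0.25) = 0.482500
P(Control chain unavailable) [AND] = 0.37 × 0.16 = 0.059200
P(Backup hoist lost) [OR] = 1 − (1−0.059200) × (1−0.43) = 0.463744
P(Remote branch unavailable) [OR] = 1 − (1−0.482500) × (1−0.463744) = 0.722488
P(Dam spillway gate fails to open) [AND] = 0.749920 × 0.722488 × 0.44 = 0.238396
Rounded to 4 decimal places: P(Dam spillway gate fails to open) ≈ 0.2384.

0.2384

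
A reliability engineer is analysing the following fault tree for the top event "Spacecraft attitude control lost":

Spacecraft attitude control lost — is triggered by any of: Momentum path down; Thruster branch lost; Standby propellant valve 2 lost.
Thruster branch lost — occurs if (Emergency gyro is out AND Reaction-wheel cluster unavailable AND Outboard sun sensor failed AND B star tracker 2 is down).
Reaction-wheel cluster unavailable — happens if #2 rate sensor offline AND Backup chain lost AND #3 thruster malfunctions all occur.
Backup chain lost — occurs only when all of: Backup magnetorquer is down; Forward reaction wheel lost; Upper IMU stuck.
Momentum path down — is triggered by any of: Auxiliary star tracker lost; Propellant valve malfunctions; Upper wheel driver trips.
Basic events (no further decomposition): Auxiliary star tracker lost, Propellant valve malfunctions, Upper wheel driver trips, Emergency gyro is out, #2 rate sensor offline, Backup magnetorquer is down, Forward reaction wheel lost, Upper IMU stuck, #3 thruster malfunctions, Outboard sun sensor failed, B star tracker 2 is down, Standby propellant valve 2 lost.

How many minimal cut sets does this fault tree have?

5

Momentum path down [OR]: union of children's cut sets → 3 cut set(s).
Backup chain lost [AND]: one cut set from each child combined → 1 × 1 × 1 = 1 cut set(s).
Reaction-wheel cluster unavailable [AND]: one cut set from each child combined → 1 × 1 × 1 = 1 cut set(s).
Thruster branch lost [AND]: one cut set from each child combined → 1 × 1 × 1 × 1 = 1 cut set(s).
Spacecraft attitude control lost [OR]: union of children's cut sets → 5 cut set(s).
Minimal cut sets: {Auxiliary star tracker lost}; {Propellant valve malfunctions}; {Upper wheel driver trips}; {#2 rate sensor offline, #3 thruster malfunctions, B star tracker 2 is down, Backup magnetorquer is down, Emergency gyro is out, Forward reaction wheel lost, Outboard sun sensor failed, Upper IMU stuck}; {Standby propellant valve 2 lost}.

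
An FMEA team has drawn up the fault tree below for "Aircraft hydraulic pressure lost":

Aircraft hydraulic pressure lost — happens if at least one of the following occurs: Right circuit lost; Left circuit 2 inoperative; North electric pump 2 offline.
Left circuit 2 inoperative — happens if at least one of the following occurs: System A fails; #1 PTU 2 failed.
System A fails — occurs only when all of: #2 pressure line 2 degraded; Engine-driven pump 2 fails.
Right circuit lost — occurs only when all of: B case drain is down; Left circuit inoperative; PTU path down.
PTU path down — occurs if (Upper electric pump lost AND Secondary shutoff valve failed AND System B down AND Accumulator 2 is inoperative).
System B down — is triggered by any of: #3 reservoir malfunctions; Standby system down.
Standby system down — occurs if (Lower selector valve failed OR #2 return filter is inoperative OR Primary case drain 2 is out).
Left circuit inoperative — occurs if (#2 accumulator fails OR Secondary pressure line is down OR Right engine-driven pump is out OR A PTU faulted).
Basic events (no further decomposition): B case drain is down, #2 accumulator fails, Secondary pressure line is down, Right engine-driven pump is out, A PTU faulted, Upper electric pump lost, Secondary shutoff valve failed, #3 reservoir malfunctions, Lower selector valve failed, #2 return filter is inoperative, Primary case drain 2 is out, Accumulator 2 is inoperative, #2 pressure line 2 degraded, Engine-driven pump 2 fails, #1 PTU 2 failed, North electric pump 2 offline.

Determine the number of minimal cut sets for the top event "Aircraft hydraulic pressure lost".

Left circuit inoperative [OR]: union of children's cut sets → 4 cut set(s).
Standby system down [OR]: union of children's cut sets → 3 cut set(s).
System B down [OR]: union of children's cut sets → 4 cut set(s).
PTU path down [AND]: one cut set from each child combined → 1 × 1 × 4 × 1 = 4 cut set(s).
Right circuit lost [AND]: one cut set from each child combined → 1 × 4 × 4 = 16 cut set(s).
System A fails [AND]: one cut set from each child combined → 1 × 1 = 1 cut set(s).
Left circuit 2 inoperative [OR]: union of children's cut sets → 2 cut set(s).
Aircraft hydraulic pressure lost [OR]: union of children's cut sets → 19 cut set(s).

19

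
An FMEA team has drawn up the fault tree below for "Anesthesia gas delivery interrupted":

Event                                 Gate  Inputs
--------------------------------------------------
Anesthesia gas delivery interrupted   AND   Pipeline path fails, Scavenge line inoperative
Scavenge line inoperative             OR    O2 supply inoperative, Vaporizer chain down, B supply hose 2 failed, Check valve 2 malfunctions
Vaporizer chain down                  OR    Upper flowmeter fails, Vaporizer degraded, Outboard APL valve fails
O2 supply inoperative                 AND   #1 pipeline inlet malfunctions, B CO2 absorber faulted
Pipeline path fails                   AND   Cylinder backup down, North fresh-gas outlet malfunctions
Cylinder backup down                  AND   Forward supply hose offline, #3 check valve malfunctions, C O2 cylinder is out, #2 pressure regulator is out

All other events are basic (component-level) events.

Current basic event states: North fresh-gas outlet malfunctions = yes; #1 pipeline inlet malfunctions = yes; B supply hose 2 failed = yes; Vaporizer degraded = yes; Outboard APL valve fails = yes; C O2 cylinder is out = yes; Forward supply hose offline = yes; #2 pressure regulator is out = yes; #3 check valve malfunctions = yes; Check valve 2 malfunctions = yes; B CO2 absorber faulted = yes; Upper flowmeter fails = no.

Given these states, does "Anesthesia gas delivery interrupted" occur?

Yes

Cylinder backup down [AND]: Forward supply hose offline=occurs, #3 check valve malfunctions=occurs, C O2 cylinder is out=occurs, #2 pressure regulator is out=occurs → all inputs occur → occurs.
Pipeline path fails [AND]: Cylinder backup down=occurs, North fresh-gas outlet malfunctions=occurs → all inputs occur → occurs.
O2 supply inoperative [AND]: #1 pipeline inlet malfunctions=occurs, B CO2 absorber faulted=occurs → all inputs occur → occurs.
Vaporizer chain down [OR]: Upper flowmeter fails=not, Vaporizer degraded=occurs, Outboard APL valve fails=occurs → at least one input occurs → occurs.
Scavenge line inoperative [OR]: O2 supply inoperative=occurs, Vaporizer chain down=occurs, B supply hose 2 failed=occurs, Check valve 2 malfunctions=occurs → at least one input occurs → occurs.
Anesthesia gas delivery interrupted [AND]: Pipeline path fails=occurs, Scavenge line inoperative=occurs → all inputs occur → occurs.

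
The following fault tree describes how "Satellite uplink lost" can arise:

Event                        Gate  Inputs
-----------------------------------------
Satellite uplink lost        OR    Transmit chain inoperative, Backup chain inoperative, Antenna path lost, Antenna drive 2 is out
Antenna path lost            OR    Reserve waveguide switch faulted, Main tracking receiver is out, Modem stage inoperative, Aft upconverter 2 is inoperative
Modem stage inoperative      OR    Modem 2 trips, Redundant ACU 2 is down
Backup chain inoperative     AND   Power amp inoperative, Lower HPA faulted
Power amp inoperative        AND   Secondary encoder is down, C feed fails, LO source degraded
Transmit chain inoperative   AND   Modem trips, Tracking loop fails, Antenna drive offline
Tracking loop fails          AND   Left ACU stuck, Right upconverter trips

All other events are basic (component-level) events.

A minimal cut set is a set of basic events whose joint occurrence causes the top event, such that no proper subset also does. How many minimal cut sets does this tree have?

8

Tracking loop fails [AND]: one cut set from each child combined → 1 × 1 = 1 cut set(s).
Transmit chain inoperative [AND]: one cut set from each child combined → 1 × 1 × 1 = 1 cut set(s).
Power amp inoperative [AND]: one cut set from each child combined → 1 × 1 × 1 = 1 cut set(s).
Backup chain inoperative [AND]: one cut set from each child combined → 1 × 1 = 1 cut set(s).
Modem stage inoperative [OR]: union of children's cut sets → 2 cut set(s).
Antenna path lost [OR]: union of children's cut sets → 5 cut set(s).
Satellite uplink lost [OR]: union of children's cut sets → 8 cut set(s).
Minimal cut sets: {Antenna drive offline, Left ACU stuck, Modem trips, Right upconverter trips}; {C feed fails, LO source degraded, Lower HPA faulted, Secondary encoder is down}; {Reserve waveguide switch faulted}; {Main tracking receiver is out}; {Modem 2 trips}; {Redundant ACU 2 is down}; {Aft upconverter 2 is inoperative}; {Antenna drive 2 is out}.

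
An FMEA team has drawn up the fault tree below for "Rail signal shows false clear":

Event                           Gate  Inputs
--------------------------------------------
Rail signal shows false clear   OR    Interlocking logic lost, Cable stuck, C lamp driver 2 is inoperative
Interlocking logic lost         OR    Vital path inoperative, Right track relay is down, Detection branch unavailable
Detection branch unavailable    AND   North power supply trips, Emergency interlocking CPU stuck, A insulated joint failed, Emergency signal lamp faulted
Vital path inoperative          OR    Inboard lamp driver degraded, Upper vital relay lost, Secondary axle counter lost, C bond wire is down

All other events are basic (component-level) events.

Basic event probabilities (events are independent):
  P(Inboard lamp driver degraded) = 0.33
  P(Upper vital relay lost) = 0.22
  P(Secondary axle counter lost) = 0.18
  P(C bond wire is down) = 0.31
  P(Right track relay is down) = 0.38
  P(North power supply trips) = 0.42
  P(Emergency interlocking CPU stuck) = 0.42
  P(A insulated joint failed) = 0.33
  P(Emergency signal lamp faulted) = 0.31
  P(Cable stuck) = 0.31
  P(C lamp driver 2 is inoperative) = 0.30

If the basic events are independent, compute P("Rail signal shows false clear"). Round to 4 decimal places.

0.9131

P(Vital path inoperative) [OR] = 1 − (1−0.33) × (1−0.22) × (1−0.18) × (1−0.31) = 0.704313
P(Detection branch unavailable) [AND] = 0.42 × 0.42 × 0.33 × 0.31 = 0.018046
P(Interlocking logic lost) [OR] = 1 − (1−0.704313) × (1−0.38) × (1−0.018046) = 0.819982
P(Rail signal shows false clear) [OR] = 1 − (1−0.819982) × (1−0.31) × (1−0.30) = 0.913051
Rounded to 4 decimal places: P(Rail signal shows false clear) ≈ 0.9131.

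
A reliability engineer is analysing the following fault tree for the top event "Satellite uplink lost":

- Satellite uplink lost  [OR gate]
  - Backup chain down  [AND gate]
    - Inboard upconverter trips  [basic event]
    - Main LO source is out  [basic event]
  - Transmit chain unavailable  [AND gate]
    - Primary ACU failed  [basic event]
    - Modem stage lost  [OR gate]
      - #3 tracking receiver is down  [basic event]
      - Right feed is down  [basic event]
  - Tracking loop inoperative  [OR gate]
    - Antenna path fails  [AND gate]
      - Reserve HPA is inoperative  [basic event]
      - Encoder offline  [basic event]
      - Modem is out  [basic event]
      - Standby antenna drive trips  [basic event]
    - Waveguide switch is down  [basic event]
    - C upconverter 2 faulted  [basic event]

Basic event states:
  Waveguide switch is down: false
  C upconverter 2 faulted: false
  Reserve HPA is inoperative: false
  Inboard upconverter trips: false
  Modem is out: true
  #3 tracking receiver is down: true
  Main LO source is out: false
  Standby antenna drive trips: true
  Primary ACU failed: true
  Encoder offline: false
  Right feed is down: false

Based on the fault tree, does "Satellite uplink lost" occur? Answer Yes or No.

Yes

Backup chain down [AND]: Inboard upconverter trips=not, Main LO source is out=not → not all inputs occur → does not occur.
Modem stage lost [OR]: #3 tracking receiver is down=occurs, Right feed is down=not → at least one input occurs → occurs.
Transmit chain unavailable [AND]: Primary ACU failed=occurs, Modem stage lost=occurs → all inputs occur → occurs.
Antenna path fails [AND]: Reserve HPA is inoperative=not, Encoder offline=not, Modem is out=occurs, Standby antenna drive trips=occurs → not all inputs occur → does not occur.
Tracking loop inoperative [OR]: Antenna path fails=not, Waveguide switch is down=not, C upconverter 2 faulted=not → no input occurs → does not occur.
Satellite uplink lost [OR]: Backup chain down=not, Transmit chain unavailable=occurs, Tracking loop inoperative=not → at least one input occurs → occurs.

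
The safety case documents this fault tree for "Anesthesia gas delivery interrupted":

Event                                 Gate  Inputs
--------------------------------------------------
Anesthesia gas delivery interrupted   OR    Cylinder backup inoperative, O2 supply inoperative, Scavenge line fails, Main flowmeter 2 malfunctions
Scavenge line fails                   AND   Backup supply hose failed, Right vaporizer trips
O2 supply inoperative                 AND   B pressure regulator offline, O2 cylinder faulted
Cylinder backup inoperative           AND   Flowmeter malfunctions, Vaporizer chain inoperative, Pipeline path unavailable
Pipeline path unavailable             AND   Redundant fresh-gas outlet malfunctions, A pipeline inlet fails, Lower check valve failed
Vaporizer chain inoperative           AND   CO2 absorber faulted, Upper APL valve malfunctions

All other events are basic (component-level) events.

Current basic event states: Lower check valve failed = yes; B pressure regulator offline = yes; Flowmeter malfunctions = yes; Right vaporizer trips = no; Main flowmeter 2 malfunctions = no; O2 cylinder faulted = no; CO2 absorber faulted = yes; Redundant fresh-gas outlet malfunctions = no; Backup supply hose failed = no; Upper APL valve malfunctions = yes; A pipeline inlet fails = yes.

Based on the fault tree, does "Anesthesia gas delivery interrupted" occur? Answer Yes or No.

No

Vaporizer chain inoperative [AND]: CO2 absorber faulted=occurs, Upper APL valve malfunctions=occurs → all inputs occur → occurs.
Pipeline path unavailable [AND]: Redundant fresh-gas outlet malfunctions=not, A pipeline inlet fails=occurs, Lower check valve failed=occurs → not all inputs occur → does not occur.
Cylinder backup inoperative [AND]: Flowmeter malfunctions=occurs, Vaporizer chain inoperative=occurs, Pipeline path unavailable=not → not all inputs occur → does not occur.
O2 supply inoperative [AND]: B pressure regulator offline=occurs, O2 cylinder faulted=not → not all inputs occur → does not occur.
Scavenge line fails [AND]: Backup supply hose failed=not, Right vaporizer trips=not → not all inputs occur → does not occur.
Anesthesia gas delivery interrupted [OR]: Cylinder backup inoperative=not, O2 supply inoperative=not, Scavenge line fails=not, Main flowmeter 2 malfunctions=not → no input occurs → does not occur.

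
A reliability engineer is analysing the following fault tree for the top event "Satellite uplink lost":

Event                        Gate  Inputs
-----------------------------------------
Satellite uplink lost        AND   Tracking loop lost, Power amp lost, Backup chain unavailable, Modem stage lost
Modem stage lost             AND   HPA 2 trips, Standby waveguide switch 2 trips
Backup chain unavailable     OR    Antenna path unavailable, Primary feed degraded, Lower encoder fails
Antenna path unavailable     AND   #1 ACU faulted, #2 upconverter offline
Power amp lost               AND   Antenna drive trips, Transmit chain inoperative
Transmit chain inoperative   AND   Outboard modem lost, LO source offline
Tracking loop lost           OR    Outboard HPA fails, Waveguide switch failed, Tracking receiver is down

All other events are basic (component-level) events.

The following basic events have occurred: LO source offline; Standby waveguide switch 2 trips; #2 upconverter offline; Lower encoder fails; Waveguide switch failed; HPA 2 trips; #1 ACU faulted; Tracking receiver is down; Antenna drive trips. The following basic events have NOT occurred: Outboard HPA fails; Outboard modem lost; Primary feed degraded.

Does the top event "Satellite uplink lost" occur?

No

Tracking loop lost [OR]: Outboard HPA fails=not, Waveguide switch failed=occurs, Tracking receiver is down=occurs → at least one input occurs → occurs.
Transmit chain inoperative [AND]: Outboard modem lost=not, LO source offline=occurs → not all inputs occur → does not occur.
Power amp lost [AND]: Antenna drive trips=occurs, Transmit chain inoperative=not → not all inputs occur → does not occur.
Antenna path unavailable [AND]: #1 ACU faulted=occurs, #2 upconverter offline=occurs → all inputs occur → occurs.
Backup chain unavailable [OR]: Antenna path unavailable=occurs, Primary feed degraded=not, Lower encoder fails=occurs → at least one input occurs → occurs.
Modem stage lost [AND]: HPA 2 trips=occurs, Standby waveguide switch 2 trips=occurs → all inputs occur → occurs.
Satellite uplink lost [AND]: Tracking loop lost=occurs, Power amp lost=not, Backup chain unavailable=occurs, Modem stage lost=occurs → not all inputs occur → does not occur.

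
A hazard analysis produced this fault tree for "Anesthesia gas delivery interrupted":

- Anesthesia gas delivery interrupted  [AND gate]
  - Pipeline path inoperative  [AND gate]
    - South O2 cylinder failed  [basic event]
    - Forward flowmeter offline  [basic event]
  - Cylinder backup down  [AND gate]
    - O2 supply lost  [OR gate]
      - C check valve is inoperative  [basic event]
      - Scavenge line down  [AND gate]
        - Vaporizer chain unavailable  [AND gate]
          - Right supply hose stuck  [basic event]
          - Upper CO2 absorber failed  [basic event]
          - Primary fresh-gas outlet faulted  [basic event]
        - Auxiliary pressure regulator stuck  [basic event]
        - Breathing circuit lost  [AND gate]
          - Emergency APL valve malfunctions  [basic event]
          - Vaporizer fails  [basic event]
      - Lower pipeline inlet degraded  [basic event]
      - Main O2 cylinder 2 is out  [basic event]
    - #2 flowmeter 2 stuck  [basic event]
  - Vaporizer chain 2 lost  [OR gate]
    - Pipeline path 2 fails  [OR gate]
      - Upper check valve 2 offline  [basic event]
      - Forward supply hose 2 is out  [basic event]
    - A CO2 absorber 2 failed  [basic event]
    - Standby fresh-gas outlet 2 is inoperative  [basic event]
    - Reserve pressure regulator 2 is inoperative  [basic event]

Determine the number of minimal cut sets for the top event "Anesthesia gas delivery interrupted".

20

Pipeline path inoperative [AND]: one cut set from each child combined → 1 × 1 = 1 cut set(s).
Vaporizer chain unavailable [AND]: one cut set from each child combined → 1 × 1 × 1 = 1 cut set(s).
Breathing circuit lost [AND]: one cut set from each child combined → 1 × 1 = 1 cut set(s).
Scavenge line down [AND]: one cut set from each child combined → 1 × 1 × 1 = 1 cut set(s).
O2 supply lost [OR]: union of children's cut sets → 4 cut set(s).
Cylinder backup down [AND]: one cut set from each child combined → 4 × 1 = 4 cut set(s).
Pipeline path 2 fails [OR]: union of children's cut sets → 2 cut set(s).
Vaporizer chain 2 lost [OR]: union of children's cut sets → 5 cut set(s).
Anesthesia gas delivery interrupted [AND]: one cut set from each child combined → 1 × 4 × 5 = 20 cut set(s).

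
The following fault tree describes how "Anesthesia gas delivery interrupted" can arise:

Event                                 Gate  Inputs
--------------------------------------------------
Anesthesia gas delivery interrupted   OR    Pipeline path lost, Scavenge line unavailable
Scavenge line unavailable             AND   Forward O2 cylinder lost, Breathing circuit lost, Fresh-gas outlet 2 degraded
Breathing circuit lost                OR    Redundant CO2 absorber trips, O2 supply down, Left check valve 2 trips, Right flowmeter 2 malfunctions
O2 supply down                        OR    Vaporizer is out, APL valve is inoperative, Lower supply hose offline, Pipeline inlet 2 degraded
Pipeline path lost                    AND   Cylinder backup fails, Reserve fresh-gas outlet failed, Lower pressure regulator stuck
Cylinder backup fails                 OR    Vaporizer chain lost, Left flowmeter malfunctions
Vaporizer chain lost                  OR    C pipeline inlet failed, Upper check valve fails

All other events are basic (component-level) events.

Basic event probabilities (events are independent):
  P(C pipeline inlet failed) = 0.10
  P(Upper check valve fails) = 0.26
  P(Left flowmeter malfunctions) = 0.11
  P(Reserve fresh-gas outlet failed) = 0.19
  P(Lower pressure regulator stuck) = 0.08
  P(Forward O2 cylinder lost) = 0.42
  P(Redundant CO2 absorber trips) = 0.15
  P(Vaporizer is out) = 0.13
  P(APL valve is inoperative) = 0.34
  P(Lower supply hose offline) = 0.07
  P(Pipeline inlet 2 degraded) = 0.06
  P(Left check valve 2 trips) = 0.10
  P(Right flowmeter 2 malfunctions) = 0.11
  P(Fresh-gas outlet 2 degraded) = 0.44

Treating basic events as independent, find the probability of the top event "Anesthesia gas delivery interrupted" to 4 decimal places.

0.1271

P(Vaporizer chain lost) [OR] = 1 − (1−0.10) × (1−0.26) = 0.334000
P(Cylinder backup fails) [OR] = 1 − (1−0.334000) × (1−0.11) = 0.407260
P(Pipeline path lost) [AND] = 0.407260 × 0.19 × 0.08 = 0.006190
P(O2 supply down) [OR] = 1 − (1−0.13) × (1−0.34) × (1−0.07) × (1−0.06) = 0.498034
P(Breathing circuit lost) [OR] = 1 − (1−0.15) × (1−0.498034) × (1−0.10) × (1−0.11) = 0.658236
P(Scavenge line unavailable) [AND] = 0.42 × 0.658236 × 0.44 = 0.121642
P(Anesthesia gas delivery interrupted) [OR] = 1 − (1−0.006190) × (1−0.121642) = 0.127079
Rounded to 4 decimal places: P(Anesthesia gas delivery interrupted) ≈ 0.1271.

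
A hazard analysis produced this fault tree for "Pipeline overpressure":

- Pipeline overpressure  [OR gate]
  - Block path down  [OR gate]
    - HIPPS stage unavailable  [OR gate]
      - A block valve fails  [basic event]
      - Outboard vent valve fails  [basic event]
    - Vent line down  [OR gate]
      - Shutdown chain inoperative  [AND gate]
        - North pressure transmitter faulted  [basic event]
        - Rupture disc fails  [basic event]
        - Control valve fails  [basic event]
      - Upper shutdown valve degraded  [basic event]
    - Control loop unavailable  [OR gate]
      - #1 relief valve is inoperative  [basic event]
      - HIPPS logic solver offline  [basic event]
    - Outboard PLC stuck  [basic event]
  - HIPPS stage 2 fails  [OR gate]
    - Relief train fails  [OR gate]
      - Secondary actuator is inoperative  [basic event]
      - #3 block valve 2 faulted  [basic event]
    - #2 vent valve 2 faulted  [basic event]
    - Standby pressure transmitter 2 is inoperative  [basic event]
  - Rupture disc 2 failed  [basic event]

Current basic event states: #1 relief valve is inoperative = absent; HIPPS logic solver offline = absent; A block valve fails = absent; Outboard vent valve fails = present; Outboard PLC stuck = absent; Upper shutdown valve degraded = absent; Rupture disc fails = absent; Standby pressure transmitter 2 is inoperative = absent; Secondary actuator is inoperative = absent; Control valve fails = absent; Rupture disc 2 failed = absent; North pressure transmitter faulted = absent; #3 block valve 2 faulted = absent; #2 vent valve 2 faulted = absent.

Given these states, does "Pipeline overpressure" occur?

HIPPS stage unavailable [OR]: A block valve fails=not, Outboard vent valve fails=occurs → at least one input occurs → occurs.
Shutdown chain inoperative [AND]: North pressure transmitter faulted=not, Rupture disc fails=not, Control valve fails=not → not all inputs occur → does not occur.
Vent line down [OR]: Shutdown chain inoperative=not, Upper shutdown valve degraded=not → no input occurs → does not occur.
Control loop unavailable [OR]: #1 relief valve is inoperative=not, HIPPS logic solver offline=not → no input occurs → does not occur.
Block path down [OR]: HIPPS stage unavailable=occurs, Vent line down=not, Control loop unavailable=not, Outboard PLC stuck=not → at least one input occurs → occurs.
Relief train fails [OR]: Secondary actuator is inoperative=not, #3 block valve 2 faulted=not → no input occurs → does not occur.
HIPPS stage 2 fails [OR]: Relief train fails=not, #2 vent valve 2 faulted=not, Standby pressure transmitter 2 is inoperative=not → no input occurs → does not occur.
Pipeline overpressure [OR]: Block path down=occurs, HIPPS stage 2 fails=not, Rupture disc 2 failed=not → at least one input occurs → occurs.

Yes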